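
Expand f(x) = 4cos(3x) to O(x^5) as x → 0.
4 - 18*x**2 + 27*x**4/2 + O(x**5)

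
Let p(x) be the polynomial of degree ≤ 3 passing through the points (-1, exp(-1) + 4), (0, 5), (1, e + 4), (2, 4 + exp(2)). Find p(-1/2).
(5 + e*(-5*e + exp(2) + 79))*exp(-1)/16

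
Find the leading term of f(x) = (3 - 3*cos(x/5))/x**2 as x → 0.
3/50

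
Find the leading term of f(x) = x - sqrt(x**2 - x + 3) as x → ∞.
1/2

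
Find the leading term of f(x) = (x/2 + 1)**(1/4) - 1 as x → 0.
x/8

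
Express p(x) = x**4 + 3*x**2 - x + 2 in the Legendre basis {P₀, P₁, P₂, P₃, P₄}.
(16/5)P₀ - P₁ + (18/7)P₂ + (8/35)P₄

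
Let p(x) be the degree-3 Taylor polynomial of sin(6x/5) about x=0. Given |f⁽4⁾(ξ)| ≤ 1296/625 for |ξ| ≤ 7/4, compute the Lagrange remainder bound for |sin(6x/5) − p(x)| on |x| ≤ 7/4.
64827/80000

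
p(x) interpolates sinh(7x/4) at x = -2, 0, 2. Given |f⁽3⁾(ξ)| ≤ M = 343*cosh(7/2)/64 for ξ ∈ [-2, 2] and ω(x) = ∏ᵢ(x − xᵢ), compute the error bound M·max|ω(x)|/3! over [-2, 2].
343*sqrt(3)*cosh(7/2)/216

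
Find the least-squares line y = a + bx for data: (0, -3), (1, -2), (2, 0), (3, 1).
a = -31/10, b = 7/5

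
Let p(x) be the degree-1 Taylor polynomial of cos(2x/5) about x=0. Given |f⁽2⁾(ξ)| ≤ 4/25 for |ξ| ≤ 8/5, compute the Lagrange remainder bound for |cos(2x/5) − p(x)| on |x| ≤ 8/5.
128/625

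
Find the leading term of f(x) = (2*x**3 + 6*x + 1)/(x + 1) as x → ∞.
2*x**2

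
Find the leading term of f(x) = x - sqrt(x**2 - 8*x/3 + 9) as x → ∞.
4/3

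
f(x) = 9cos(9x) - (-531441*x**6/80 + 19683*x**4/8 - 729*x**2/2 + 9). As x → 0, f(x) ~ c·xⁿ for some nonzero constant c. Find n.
8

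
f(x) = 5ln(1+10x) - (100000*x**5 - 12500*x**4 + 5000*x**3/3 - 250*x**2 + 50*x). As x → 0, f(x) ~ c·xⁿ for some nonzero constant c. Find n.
6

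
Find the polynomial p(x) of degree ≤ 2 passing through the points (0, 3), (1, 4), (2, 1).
-2*x**2 + 3*x + 3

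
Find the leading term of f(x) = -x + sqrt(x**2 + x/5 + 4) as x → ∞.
1/10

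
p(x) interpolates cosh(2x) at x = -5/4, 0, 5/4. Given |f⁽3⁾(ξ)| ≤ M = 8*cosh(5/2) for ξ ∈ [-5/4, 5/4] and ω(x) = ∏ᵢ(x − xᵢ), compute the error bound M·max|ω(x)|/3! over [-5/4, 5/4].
125*sqrt(3)*cosh(5/2)/216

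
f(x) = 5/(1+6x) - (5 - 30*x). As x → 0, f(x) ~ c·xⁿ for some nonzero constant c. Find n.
2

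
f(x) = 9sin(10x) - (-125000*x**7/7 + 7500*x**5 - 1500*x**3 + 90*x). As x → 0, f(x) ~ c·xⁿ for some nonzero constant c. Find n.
9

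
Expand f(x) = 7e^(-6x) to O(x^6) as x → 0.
7 - 42*x + 126*x**2 - 252*x**3 + 378*x**4 - 2268*x**5/5 + O(x**6)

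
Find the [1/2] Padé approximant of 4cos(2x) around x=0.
4/(2*x**2 + 1)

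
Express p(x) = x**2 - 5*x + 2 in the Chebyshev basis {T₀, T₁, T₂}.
(5/2)T₀ + (-5)T₁ + (1/2)T₂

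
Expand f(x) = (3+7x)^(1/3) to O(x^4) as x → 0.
3**(1/3) + 7*3**(1/3)*x/9 - 49*3**(1/3)*x**2/81 + 1715*3**(1/3)*x**3/2187 + O(x**4)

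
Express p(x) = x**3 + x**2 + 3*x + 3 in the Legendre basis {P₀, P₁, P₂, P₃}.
(10/3)P₀ + (18/5)P₁ + (2/3)P₂ + (2/5)P₃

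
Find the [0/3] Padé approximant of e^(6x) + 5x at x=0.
1/(-971*x**3 + 103*x**2 - 11*x + 1)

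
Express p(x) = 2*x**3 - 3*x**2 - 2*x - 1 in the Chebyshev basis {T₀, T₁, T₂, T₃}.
(-5/2)T₀ + (-1/2)T₁ + (-3/2)T₂ + (1/2)T₃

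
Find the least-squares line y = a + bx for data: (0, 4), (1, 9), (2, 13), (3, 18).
a = 41/10, b = 23/5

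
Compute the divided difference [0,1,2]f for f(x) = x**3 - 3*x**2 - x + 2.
0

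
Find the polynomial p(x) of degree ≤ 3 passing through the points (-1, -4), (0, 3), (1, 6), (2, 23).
3*x**3 - 2*x**2 + 2*x + 3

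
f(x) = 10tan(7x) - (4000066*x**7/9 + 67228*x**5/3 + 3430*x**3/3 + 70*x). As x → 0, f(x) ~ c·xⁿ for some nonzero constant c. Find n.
9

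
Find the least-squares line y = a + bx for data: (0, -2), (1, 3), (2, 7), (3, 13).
a = -21/10, b = 49/10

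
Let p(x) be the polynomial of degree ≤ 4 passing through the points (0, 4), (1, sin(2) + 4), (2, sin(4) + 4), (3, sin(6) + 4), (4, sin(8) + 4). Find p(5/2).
45*sin(4)/64 - 5*sin(2)/32 + 15*sin(6)/32 - 5*sin(8)/128 + 4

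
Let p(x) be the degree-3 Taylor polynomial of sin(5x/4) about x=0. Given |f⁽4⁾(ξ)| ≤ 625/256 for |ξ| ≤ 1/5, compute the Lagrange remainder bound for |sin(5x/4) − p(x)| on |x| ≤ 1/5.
1/6144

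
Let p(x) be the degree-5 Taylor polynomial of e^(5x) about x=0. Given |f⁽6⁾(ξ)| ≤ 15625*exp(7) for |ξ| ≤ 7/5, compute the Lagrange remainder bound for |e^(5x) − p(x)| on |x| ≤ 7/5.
117649*exp(7)/720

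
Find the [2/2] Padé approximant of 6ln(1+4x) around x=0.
24*x*(2*x + 1)/(8*x**2/3 + 4*x + 1)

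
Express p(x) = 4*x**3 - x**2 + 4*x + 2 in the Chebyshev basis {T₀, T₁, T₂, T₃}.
(3/2)T₀ + (7)T₁ + (-1/2)T₂ + T₃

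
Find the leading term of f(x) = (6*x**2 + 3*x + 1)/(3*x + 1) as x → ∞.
2*x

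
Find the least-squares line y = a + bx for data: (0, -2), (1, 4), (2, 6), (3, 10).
a = -6/5, b = 19/5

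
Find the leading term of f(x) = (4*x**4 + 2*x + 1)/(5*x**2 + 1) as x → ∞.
4*x**2/5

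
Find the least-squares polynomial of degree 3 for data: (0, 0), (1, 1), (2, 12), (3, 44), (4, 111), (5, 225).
-1/18 + (631/756)x + (-211/126)x² + (227/108)x³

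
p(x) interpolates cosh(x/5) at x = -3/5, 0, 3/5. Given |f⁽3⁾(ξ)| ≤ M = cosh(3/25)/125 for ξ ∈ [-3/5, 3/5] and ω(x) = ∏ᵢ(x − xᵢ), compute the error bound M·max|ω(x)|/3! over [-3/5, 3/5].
sqrt(3)*cosh(3/25)/15625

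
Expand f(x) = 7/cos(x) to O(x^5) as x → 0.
7 + 7*x**2/2 + 35*x**4/24 + O(x**5)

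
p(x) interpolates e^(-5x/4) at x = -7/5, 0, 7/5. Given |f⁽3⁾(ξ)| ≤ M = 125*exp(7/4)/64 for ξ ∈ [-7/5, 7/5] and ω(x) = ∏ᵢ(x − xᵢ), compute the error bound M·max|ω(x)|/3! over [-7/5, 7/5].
343*sqrt(3)*exp(7/4)/1728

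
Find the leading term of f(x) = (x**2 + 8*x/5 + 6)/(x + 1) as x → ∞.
x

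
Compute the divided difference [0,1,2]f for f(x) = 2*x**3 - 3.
6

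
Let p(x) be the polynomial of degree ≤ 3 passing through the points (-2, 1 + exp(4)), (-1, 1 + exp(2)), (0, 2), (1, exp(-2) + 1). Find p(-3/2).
(1 + (11 + 15*exp(2) + 5*exp(4))*exp(2))*exp(-2)/16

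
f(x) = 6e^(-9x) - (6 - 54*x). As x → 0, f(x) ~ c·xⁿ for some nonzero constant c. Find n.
2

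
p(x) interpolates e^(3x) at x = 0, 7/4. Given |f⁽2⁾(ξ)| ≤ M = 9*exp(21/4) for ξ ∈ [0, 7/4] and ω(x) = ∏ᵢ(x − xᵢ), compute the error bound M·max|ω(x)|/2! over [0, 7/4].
441*exp(21/4)/128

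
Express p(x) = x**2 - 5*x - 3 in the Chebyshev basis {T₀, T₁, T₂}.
(-5/2)T₀ + (-5)T₁ + (1/2)T₂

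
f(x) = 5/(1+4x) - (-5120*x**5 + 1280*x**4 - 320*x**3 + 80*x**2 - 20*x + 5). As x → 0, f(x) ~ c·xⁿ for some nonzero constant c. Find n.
6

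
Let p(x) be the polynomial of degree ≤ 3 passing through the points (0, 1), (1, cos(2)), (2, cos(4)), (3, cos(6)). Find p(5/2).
15*cos(4)/16 + 1/16 - 5*cos(2)/16 + 5*cos(6)/16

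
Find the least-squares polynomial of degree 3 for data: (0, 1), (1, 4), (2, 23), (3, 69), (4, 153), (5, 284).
67/63 + (-377/189)x + (190/63)x² + (47/27)x³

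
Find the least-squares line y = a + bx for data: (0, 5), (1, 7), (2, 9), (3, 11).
a = 5, b = 2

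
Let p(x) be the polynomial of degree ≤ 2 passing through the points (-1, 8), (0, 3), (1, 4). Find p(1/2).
11/4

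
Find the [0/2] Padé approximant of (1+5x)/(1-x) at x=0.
1/(30*x**2 - 6*x + 1)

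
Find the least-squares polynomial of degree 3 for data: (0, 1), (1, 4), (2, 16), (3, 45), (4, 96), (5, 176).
19/18 + (-1/756)x + (211/126)x² + (115/108)x³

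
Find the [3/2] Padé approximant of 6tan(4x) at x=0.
(-128*x**3/5 + 24*x)/(1 - 32*x**2/5)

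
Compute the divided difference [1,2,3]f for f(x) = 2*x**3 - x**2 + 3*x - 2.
11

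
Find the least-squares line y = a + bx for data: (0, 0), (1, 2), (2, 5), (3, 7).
a = -1/10, b = 12/5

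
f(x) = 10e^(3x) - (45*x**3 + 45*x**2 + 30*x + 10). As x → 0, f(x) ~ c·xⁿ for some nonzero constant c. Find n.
4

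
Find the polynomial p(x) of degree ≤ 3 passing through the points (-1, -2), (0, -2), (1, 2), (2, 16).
x**3 + 2*x**2 + x - 2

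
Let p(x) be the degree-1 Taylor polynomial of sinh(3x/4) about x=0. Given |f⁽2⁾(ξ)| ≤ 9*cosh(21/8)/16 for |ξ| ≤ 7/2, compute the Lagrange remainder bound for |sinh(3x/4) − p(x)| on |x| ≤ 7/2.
441*cosh(21/8)/128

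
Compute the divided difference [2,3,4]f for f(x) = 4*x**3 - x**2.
35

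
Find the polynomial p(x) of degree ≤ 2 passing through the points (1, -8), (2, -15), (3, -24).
-x**2 - 4*x - 3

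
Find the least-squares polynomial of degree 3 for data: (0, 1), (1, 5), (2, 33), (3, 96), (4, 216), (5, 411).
29/42 + (265/252)x + (4/3)x² + (107/36)x³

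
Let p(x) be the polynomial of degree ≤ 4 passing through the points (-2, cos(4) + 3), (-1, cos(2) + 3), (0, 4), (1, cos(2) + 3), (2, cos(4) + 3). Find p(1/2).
5*cos(2)/16 - cos(4)/64 + 237/64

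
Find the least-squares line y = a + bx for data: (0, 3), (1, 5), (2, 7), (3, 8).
a = 16/5, b = 17/10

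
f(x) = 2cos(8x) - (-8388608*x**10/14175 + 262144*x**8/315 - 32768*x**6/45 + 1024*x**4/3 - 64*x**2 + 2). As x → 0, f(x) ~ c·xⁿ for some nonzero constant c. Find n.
12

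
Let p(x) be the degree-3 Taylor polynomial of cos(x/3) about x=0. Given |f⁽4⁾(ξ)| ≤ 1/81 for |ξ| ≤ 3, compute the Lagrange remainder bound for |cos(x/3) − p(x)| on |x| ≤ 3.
1/24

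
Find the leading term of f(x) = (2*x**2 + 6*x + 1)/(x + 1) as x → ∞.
2*x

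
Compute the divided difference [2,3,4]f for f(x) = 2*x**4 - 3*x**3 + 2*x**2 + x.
85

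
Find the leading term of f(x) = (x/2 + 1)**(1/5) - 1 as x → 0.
x/10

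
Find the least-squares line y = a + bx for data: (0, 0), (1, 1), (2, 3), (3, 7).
a = -7/10, b = 23/10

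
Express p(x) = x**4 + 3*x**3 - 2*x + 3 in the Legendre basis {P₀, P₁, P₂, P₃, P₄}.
(16/5)P₀ + (-1/5)P₁ + (4/7)P₂ + (6/5)P₃ + (8/35)P₄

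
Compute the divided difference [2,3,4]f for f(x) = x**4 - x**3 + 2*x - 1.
46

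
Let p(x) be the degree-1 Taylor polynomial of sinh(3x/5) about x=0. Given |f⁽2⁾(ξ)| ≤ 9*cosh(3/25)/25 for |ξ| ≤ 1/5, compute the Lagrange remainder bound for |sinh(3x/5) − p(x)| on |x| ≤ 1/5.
9*cosh(3/25)/1250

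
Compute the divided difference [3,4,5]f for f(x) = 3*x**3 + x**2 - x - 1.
37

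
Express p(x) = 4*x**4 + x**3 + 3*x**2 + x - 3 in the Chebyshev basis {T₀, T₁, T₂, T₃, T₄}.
(7/4)T₁ + (7/2)T₂ + (1/4)T₃ + (1/2)T₄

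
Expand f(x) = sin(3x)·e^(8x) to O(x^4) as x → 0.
3*x + 24*x**2 + 183*x**3/2 + O(x**4)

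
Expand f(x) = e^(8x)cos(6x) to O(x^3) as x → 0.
1 + 8*x + 14*x**2 + O(x**3)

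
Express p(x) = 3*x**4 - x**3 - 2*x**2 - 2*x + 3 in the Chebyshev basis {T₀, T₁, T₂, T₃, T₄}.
(25/8)T₀ + (-11/4)T₁ + (1/2)T₂ + (-1/4)T₃ + (3/8)T₄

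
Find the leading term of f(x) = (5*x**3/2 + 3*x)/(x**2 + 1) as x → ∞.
5*x/2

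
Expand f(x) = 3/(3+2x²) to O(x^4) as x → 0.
1 - 2*x**2/3 + O(x**4)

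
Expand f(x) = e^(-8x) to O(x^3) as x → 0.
1 - 8*x + 32*x**2 + O(x**3)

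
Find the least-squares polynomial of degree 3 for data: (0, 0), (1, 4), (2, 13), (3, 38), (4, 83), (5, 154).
3/14 + (131/84)x + (3/7)x² + (13/12)x³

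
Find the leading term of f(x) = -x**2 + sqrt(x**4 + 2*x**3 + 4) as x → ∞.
x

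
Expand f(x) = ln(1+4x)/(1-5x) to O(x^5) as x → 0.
4*x + 12*x**2 + 244*x**3/3 + 1028*x**4/3 + O(x**5)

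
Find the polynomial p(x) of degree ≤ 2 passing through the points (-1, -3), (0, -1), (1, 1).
2*x - 1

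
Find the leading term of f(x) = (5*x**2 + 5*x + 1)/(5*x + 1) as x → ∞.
x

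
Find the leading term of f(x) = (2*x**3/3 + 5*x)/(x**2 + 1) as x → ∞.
2*x/3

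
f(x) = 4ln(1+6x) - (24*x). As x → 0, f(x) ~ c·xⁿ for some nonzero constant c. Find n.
2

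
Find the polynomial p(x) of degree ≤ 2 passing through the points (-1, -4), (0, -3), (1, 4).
3*x**2 + 4*x - 3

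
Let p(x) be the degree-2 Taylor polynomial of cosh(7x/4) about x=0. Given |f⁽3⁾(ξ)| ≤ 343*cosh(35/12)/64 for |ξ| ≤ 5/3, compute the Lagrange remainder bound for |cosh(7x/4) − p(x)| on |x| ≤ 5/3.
42875*cosh(35/12)/10368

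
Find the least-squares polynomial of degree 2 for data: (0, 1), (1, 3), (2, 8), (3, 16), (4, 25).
29/35 + (87/70)x + (17/14)x²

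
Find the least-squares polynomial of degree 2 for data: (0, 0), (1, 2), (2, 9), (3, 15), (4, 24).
-12/35 + (167/70)x + (13/14)x²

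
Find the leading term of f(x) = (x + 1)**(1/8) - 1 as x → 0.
x/8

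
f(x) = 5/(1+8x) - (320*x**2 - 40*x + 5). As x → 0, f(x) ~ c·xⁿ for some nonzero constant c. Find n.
3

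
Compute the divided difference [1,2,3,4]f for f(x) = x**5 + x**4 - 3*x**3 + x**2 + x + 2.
72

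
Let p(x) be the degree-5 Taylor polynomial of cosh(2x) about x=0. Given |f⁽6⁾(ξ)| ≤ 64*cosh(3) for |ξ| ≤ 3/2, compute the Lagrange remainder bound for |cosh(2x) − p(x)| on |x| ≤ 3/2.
81*cosh(3)/80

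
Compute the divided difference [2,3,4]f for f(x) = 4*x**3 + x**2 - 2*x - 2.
37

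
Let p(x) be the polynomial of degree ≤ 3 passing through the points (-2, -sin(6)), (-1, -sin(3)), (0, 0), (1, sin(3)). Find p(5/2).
35*sin(6)/16 - 15*sin(3)/8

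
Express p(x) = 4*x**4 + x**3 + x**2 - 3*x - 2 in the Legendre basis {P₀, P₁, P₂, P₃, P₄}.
(-13/15)P₀ + (-12/5)P₁ + (62/21)P₂ + (2/5)P₃ + (32/35)P₄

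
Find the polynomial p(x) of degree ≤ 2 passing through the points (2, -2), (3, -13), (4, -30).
-3*x**2 + 4*x + 2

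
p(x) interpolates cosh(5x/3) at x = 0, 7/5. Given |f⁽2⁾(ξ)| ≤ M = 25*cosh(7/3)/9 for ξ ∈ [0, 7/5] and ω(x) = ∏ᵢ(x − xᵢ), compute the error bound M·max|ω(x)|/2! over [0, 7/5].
49*cosh(7/3)/72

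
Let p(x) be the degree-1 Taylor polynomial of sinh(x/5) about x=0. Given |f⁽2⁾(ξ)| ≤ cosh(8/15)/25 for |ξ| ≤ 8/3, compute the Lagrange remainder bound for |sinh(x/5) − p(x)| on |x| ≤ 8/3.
32*cosh(8/15)/225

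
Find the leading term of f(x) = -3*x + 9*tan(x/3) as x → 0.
x**3/9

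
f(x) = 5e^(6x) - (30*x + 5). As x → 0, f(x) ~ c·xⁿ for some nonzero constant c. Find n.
2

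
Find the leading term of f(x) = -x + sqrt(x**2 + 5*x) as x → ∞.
5/2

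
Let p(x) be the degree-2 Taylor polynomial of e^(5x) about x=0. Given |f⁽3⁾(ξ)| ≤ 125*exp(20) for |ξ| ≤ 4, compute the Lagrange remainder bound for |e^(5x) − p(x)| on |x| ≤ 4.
4000*exp(20)/3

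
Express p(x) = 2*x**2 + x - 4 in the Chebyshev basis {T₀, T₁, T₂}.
(-3)T₀ + T₁ + T₂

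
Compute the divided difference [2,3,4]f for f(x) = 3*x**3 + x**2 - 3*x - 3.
28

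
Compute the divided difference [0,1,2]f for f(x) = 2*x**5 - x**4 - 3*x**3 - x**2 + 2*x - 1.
13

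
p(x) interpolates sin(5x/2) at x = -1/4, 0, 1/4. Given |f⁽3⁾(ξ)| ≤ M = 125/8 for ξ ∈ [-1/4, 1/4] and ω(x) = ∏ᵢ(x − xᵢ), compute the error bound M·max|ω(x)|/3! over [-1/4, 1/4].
125*sqrt(3)/13824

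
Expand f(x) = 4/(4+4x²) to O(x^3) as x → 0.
1 - x**2 + O(x**3)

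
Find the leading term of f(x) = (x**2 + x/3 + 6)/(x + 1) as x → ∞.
x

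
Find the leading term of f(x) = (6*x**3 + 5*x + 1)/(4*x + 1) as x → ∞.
3*x**2/2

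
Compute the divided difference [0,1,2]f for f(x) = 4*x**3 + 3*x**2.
15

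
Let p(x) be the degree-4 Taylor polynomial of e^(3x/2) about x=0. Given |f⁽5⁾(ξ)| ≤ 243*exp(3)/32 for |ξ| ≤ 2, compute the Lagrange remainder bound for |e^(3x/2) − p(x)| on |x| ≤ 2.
81*exp(3)/40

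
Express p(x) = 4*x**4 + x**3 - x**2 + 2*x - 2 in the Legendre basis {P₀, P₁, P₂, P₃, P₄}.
(-23/15)P₀ + (13/5)P₁ + (34/21)P₂ + (2/5)P₃ + (32/35)P₄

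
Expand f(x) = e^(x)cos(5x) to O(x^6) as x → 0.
1 + x - 12*x**2 - 37*x**3/3 + 119*x**4/6 + 719*x**5/30 + O(x**6)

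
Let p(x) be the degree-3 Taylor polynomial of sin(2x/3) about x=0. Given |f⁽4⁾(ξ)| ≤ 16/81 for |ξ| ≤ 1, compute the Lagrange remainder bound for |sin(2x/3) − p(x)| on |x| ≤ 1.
2/243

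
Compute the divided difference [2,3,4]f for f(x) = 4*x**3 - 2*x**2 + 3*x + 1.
34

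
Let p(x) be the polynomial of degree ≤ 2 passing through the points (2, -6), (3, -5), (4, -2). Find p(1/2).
-15/4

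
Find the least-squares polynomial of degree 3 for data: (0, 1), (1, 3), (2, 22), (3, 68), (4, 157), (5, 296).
22/21 + (-313/126)x + (205/84)x² + (71/36)x³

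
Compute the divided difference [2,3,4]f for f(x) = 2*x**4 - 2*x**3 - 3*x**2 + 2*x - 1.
89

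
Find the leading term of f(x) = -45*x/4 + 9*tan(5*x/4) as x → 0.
375*x**3/64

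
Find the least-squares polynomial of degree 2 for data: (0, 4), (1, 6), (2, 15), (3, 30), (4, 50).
19/5 + (-2/5)x + (3)x²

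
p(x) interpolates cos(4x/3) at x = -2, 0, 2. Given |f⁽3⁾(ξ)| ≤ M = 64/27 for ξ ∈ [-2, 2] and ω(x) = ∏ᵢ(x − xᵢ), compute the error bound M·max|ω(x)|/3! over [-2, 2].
512*sqrt(3)/729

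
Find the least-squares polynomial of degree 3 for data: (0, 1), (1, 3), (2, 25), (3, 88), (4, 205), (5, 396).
23/21 + (-449/126)x + (185/84)x² + (103/36)x³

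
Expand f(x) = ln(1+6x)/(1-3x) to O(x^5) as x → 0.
6*x + 72*x**3 - 108*x**4 + O(x**5)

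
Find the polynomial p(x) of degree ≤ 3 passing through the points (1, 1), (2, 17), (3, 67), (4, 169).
3*x**3 - x**2 - 2*x + 1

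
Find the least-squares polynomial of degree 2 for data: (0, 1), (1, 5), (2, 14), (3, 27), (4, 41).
22/35 + (117/35)x + (12/7)x²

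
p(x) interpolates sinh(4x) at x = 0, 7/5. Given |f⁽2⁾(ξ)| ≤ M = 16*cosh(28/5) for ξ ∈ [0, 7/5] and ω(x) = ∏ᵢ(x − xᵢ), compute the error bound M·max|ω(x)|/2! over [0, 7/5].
98*cosh(28/5)/25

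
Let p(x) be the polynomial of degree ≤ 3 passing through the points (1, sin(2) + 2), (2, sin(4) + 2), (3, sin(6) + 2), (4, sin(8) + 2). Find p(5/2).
9*sin(4)/16 + 9*sin(6)/16 - sin(8)/16 - sin(2)/16 + 2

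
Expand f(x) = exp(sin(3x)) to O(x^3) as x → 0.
1 + 3*x + 9*x**2/2 + O(x**3)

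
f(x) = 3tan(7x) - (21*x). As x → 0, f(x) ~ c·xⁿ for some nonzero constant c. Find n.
3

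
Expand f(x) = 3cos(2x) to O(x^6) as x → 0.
3 - 6*x**2 + 2*x**4 + O(x**6)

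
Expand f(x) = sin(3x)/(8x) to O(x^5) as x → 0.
3/8 - 9*x**2/16 + 81*x**4/320 + O(x**5)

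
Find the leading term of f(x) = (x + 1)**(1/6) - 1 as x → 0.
x/6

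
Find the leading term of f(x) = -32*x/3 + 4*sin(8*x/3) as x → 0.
-1024*x**3/81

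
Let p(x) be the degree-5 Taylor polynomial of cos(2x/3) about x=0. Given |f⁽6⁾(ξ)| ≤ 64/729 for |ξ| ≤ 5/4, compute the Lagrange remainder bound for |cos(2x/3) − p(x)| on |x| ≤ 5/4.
3125/6718464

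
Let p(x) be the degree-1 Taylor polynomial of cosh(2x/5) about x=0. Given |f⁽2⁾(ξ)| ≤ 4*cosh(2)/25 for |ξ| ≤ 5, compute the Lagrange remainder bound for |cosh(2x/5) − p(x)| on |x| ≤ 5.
2*cosh(2)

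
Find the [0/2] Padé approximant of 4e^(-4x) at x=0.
4/(8*x**2 + 4*x + 1)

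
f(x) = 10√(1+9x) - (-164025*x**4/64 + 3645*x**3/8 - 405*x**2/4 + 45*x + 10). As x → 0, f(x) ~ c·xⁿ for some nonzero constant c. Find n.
5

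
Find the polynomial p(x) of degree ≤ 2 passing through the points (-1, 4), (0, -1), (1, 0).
3*x**2 - 2*x - 1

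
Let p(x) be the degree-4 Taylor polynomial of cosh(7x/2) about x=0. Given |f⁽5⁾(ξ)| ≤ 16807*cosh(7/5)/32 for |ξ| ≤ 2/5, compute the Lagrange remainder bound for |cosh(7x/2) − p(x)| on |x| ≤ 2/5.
16807*cosh(7/5)/375000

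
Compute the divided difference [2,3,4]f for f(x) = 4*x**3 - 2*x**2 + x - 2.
34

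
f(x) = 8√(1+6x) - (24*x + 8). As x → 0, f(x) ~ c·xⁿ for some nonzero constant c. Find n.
2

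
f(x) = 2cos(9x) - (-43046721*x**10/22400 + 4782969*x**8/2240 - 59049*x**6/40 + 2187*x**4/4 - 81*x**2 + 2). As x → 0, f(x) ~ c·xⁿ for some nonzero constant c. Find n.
12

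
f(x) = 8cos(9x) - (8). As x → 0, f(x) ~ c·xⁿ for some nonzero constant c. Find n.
2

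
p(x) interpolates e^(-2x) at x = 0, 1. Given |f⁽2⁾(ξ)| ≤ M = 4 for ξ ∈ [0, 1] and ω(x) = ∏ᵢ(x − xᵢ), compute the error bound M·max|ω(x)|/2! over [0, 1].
1/2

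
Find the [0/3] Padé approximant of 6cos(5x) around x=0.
6/(25*x**2/2 + 1)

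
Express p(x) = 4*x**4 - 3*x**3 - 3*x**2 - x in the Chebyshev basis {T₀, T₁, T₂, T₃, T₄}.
(-13/4)T₁ + (1/2)T₂ + (-3/4)T₃ + (1/2)T₄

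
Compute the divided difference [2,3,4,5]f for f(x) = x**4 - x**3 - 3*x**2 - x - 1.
13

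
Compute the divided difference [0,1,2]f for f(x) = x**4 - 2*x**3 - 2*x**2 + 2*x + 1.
-1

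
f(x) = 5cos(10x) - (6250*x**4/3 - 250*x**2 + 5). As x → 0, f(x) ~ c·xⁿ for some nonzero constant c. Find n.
6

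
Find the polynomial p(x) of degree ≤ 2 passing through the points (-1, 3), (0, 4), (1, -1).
-3*x**2 - 2*x + 4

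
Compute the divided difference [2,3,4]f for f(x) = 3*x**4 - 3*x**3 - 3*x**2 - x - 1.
135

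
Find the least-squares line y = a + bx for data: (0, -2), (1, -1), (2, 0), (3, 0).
a = -9/5, b = 7/10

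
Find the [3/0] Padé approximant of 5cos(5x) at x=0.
5 - 125*x**2/2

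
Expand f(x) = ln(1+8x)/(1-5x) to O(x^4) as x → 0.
8*x + 8*x**2 + 632*x**3/3 + O(x**4)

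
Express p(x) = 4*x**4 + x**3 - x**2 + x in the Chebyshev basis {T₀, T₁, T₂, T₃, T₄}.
T₀ + (7/4)T₁ + (3/2)T₂ + (1/4)T₃ + (1/2)T₄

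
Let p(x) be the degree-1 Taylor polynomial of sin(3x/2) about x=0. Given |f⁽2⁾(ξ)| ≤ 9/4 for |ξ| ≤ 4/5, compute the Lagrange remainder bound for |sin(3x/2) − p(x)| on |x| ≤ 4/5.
18/25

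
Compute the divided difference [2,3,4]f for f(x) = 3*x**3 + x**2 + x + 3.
28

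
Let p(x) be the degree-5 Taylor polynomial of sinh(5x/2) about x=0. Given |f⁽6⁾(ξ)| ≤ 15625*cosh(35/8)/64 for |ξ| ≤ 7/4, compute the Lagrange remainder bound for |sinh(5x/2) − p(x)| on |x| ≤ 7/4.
367653125*cosh(35/8)/37748736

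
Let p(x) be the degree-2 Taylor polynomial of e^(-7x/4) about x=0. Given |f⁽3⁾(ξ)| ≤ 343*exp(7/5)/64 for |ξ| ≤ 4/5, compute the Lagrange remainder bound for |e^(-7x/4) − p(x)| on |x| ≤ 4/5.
343*exp(7/5)/750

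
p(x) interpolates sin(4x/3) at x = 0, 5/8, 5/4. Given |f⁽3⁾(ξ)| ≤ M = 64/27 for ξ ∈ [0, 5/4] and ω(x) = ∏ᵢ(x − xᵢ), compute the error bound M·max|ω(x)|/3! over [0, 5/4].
125*sqrt(3)/5832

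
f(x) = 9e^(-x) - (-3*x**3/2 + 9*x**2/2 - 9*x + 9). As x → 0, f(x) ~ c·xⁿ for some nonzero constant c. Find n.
4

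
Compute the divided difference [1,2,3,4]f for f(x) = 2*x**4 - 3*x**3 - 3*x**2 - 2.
17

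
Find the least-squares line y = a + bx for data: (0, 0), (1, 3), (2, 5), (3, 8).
a = 1/10, b = 13/5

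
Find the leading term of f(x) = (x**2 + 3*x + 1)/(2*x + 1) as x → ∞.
x/2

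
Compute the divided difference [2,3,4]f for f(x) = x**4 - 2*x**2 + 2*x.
53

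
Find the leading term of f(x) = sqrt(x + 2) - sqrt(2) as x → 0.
sqrt(2)*x/4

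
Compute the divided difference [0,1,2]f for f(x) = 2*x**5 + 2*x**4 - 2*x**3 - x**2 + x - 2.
37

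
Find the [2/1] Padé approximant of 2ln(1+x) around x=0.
x*(x + 6)/(3*(2*x/3 + 1))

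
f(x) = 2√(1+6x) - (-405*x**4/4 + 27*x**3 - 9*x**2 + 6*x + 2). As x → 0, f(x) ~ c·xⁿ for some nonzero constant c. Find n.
5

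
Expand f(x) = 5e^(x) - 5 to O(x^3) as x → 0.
5*x + 5*x**2/2 + O(x**3)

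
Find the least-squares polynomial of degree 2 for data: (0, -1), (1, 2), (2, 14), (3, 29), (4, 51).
-47/35 + (97/70)x + (41/14)x²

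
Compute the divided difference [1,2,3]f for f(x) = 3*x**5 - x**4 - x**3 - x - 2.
239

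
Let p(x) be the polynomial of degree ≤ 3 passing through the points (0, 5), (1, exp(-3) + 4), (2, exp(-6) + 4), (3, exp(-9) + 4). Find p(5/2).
5*(-exp(6) + 1 + 3*exp(3) + 13*exp(9))*exp(-9)/16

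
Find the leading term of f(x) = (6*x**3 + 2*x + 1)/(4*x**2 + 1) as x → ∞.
3*x/2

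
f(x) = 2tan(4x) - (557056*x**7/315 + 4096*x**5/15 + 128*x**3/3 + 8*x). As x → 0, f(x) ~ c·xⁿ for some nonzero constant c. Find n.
9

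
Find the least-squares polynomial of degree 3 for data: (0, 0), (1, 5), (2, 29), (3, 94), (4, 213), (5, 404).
25/126 + (-757/756)x + (575/252)x² + (76/27)x³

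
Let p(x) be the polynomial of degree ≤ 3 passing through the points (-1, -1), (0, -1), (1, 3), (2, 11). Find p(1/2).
1/2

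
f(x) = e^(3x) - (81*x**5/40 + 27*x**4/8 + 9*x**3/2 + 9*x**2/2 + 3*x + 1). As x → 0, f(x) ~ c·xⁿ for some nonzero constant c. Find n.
6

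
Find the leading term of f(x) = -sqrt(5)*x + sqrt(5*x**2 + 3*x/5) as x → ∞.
3*sqrt(5)/50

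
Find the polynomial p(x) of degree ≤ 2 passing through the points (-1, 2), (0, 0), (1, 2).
2*x**2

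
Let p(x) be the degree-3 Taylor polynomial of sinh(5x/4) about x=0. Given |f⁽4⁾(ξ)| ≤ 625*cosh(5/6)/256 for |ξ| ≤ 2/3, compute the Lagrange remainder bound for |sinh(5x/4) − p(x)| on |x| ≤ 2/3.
625*cosh(5/6)/31104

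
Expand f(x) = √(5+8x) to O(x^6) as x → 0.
sqrt(5) + 4*sqrt(5)*x/5 - 8*sqrt(5)*x**2/25 + 32*sqrt(5)*x**3/125 - 32*sqrt(5)*x**4/125 + 896*sqrt(5)*x**5/3125 + O(x**6)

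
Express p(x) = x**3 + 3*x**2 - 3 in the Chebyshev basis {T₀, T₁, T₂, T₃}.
(-3/2)T₀ + (3/4)T₁ + (3/2)T₂ + (1/4)T₃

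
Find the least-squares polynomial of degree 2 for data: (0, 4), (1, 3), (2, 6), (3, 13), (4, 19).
25/7 + (-8/7)x + (9/7)x²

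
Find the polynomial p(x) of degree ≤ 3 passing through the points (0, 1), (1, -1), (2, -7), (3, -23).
-x**3 + x**2 - 2*x + 1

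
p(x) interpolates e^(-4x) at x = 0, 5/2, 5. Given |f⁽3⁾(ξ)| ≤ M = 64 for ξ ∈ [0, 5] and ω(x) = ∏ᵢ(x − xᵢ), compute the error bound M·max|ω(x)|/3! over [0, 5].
1000*sqrt(3)/27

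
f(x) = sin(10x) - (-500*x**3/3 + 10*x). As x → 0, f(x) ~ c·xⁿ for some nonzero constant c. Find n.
5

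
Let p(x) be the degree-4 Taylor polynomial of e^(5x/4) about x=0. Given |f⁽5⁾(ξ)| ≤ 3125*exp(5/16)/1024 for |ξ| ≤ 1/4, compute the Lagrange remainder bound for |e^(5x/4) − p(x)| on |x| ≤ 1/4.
625*exp(5/16)/25165824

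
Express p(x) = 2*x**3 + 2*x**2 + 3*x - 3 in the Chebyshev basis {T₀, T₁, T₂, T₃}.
(-2)T₀ + (9/2)T₁ + T₂ + (1/2)T₃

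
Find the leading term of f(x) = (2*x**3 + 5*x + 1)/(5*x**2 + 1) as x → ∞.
2*x/5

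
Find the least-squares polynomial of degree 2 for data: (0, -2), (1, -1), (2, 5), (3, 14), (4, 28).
-72/35 + (-11/14)x + (29/14)x²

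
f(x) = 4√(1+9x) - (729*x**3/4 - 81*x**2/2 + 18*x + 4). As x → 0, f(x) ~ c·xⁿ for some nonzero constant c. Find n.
4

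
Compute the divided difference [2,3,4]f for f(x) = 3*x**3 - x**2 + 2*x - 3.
26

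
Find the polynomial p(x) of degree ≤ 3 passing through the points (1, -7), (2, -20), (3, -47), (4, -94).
-x**3 - x**2 - 3*x - 2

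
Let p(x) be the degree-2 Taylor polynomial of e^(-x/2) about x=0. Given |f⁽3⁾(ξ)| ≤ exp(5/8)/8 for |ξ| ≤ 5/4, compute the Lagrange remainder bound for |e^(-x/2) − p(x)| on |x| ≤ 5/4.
125*exp(5/8)/3072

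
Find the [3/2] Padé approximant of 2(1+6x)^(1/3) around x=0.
(112*x**3/15 + 168*x**2/5 + 84*x/5 + 2)/(8*x**2 + 32*x/5 + 1)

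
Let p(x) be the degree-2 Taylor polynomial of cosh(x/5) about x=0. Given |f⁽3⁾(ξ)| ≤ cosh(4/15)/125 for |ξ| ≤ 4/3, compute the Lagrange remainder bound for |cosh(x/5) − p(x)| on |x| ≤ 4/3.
32*cosh(4/15)/10125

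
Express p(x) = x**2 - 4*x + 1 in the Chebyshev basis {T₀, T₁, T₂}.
(3/2)T₀ + (-4)T₁ + (1/2)T₂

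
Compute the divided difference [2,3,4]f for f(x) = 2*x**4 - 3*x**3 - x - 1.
83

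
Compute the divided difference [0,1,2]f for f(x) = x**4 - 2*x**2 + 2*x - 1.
5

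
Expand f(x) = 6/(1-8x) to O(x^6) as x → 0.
6 + 48*x + 384*x**2 + 3072*x**3 + 24576*x**4 + 196608*x**5 + O(x**6)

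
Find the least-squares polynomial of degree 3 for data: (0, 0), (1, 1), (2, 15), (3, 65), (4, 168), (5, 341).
5/21 + (-94/63)x + (-34/21)x² + (28/9)x³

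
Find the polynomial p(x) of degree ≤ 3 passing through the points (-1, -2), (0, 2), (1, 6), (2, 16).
x**3 + 3*x + 2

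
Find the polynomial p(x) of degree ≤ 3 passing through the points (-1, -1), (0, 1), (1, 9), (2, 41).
3*x**3 + 3*x**2 + 2*x + 1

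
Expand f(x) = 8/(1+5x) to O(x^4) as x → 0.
8 - 40*x + 200*x**2 - 1000*x**3 + O(x**4)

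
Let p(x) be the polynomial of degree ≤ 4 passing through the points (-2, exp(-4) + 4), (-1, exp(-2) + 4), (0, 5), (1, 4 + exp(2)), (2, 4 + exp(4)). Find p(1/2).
(-20*exp(2) + 3 + (-5*exp(4) + 60*exp(2) + 602)*exp(4))*exp(-4)/128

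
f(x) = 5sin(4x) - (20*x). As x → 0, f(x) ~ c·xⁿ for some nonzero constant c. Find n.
3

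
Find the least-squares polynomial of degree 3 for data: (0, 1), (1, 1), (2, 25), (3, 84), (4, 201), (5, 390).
17/21 + (-503/126)x + (173/84)x² + (103/36)x³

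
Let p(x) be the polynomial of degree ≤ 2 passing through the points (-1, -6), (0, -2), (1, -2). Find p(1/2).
-3/2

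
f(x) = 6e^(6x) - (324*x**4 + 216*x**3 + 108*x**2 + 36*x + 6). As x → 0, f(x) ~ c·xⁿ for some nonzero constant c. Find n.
5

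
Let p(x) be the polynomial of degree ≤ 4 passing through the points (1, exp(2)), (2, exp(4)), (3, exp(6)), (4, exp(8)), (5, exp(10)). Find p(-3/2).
(-5460*exp(6) - 8580*exp(2) + 3003 + 10010*exp(4) + 1155*exp(8))*exp(2)/128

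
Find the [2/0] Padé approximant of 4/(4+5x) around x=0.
25*x**2/16 - 5*x/4 + 1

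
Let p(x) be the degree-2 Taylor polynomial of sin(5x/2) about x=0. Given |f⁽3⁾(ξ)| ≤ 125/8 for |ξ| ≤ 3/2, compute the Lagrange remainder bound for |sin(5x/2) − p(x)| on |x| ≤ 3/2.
1125/128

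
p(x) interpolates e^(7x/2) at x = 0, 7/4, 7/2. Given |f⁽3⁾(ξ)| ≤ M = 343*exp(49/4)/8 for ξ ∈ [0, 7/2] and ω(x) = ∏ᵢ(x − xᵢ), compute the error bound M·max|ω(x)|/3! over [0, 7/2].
117649*sqrt(3)*exp(49/4)/13824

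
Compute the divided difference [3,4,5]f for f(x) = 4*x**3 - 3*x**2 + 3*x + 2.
45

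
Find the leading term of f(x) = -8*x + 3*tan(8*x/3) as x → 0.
512*x**3/27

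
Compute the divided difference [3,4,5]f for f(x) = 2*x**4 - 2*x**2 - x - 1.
192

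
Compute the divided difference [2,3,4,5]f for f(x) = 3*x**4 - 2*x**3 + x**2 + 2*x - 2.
40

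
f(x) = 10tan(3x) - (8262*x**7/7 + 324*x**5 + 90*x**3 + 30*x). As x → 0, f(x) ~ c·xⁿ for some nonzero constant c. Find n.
9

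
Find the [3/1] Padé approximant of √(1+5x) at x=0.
(-125*x**3/64 + 75*x**2/16 + 45*x/8 + 1)/(25*x/8 + 1)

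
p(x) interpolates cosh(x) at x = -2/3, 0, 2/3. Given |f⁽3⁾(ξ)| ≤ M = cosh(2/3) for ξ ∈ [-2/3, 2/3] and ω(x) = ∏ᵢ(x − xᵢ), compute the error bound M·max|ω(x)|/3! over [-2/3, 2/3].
8*sqrt(3)*cosh(2/3)/729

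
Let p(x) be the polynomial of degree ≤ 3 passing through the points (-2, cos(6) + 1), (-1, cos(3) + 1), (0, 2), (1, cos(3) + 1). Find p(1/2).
cos(6)/16 + 31/16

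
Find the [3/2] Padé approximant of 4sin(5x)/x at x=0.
(20 - 175*x**2/3)/(5*x**2/4 + 1)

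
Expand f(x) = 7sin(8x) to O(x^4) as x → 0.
56*x - 1792*x**3/3 + O(x**4)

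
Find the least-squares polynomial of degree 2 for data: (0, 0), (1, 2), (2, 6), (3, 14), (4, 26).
8/35 + (-16/35)x + (12/7)x²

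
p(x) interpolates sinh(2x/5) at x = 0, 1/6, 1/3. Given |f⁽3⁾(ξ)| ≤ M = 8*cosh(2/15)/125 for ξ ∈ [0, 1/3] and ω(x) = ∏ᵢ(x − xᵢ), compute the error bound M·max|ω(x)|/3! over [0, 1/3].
sqrt(3)*cosh(2/15)/91125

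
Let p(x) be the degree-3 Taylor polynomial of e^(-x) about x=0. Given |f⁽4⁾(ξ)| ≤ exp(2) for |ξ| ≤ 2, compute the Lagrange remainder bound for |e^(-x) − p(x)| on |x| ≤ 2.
2*exp(2)/3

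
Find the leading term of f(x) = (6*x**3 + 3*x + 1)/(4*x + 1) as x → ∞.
3*x**2/2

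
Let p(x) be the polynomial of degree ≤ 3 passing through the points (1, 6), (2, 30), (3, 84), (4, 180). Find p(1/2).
3/2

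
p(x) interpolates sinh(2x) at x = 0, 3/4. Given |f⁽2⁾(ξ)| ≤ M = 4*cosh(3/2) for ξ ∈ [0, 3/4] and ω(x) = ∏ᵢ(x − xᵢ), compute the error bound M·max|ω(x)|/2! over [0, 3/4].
9*cosh(3/2)/32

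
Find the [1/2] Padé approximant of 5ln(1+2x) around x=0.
10*x/(-x**2/3 + x + 1)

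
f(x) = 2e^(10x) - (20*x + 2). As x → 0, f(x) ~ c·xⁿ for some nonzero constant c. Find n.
2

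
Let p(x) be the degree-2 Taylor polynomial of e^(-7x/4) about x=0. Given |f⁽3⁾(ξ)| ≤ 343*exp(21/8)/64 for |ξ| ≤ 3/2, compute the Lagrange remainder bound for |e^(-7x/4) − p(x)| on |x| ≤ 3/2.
3087*exp(21/8)/1024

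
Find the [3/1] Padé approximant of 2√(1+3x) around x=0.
(-27*x**3/32 + 27*x**2/8 + 27*x/4 + 2)/(15*x/8 + 1)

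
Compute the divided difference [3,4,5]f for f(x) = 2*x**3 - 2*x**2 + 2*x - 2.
22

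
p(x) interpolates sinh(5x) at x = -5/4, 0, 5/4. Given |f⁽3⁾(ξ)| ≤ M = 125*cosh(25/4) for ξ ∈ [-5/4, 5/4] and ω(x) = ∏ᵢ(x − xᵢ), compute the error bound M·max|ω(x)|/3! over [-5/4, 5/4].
15625*sqrt(3)*cosh(25/4)/1728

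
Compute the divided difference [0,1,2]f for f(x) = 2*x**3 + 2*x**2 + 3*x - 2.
8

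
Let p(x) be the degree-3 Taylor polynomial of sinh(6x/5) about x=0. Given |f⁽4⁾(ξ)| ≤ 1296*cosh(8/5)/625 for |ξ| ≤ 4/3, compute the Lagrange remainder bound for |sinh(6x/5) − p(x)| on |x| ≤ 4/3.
512*cosh(8/5)/1875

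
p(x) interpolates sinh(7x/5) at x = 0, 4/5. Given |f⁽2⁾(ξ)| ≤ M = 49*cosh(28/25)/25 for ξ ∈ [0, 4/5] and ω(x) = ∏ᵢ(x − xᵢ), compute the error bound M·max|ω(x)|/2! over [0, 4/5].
98*cosh(28/25)/625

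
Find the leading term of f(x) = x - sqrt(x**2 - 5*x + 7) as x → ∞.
5/2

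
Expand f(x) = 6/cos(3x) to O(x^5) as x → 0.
6 + 27*x**2 + 405*x**4/4 + O(x**5)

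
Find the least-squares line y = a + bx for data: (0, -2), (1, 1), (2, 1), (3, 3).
a = -3/2, b = 3/2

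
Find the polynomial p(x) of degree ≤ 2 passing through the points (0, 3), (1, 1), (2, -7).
-3*x**2 + x + 3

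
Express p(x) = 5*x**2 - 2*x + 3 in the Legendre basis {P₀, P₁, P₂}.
(14/3)P₀ + (-2)P₁ + (10/3)P₂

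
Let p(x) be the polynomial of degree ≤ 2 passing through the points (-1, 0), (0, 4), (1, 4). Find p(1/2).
9/2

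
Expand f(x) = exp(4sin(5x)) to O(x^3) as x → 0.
1 + 20*x + 200*x**2 + O(x**3)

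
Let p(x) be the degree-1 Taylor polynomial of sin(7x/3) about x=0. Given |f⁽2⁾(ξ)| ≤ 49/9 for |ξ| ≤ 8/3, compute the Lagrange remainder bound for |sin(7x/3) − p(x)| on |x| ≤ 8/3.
1568/81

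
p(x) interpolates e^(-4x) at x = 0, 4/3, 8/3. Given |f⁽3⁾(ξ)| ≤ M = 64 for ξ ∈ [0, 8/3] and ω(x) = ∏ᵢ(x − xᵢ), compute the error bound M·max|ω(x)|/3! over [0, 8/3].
4096*sqrt(3)/729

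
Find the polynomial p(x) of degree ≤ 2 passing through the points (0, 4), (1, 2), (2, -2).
-x**2 - x + 4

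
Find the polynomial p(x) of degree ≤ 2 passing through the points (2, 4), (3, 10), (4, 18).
x**2 + x - 2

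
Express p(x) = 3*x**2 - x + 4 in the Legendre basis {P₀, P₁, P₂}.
(5)P₀ - P₁ + (2)P₂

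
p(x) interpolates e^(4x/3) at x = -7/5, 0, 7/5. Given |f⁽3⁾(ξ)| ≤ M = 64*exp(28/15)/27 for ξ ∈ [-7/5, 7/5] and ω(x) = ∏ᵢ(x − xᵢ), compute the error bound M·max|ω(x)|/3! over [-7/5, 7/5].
21952*sqrt(3)*exp(28/15)/91125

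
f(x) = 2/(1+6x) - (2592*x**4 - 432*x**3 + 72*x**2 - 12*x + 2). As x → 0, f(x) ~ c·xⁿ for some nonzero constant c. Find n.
5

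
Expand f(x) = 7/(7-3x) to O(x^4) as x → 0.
1 + 3*x/7 + 9*x**2/49 + 27*x**3/343 + O(x**4)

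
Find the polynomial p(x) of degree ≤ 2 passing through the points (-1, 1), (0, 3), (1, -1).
-3*x**2 - x + 3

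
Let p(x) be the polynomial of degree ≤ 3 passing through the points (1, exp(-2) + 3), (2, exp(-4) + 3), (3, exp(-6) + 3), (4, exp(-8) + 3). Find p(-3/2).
(-495*exp(4) - 105 + 385*exp(2) + 231*exp(6) + 48*exp(8))*exp(-8)/16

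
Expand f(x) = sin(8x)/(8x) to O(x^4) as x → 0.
1 - 32*x**2/3 + O(x**4)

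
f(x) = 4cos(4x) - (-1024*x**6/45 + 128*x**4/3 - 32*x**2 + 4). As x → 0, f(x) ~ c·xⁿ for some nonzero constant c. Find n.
8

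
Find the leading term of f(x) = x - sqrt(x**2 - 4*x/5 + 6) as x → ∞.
2/5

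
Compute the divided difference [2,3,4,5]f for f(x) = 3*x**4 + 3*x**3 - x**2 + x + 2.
45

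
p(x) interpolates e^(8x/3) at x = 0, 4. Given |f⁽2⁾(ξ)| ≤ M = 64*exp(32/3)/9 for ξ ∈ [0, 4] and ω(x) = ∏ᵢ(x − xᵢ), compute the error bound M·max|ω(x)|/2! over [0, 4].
128*exp(32/3)/9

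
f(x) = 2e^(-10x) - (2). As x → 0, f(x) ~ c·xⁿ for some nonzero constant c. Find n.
1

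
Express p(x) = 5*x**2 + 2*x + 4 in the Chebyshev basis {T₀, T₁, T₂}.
(13/2)T₀ + (2)T₁ + (5/2)T₂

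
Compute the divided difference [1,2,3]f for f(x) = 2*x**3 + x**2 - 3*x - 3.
13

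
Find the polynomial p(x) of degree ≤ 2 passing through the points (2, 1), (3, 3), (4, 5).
2*x - 3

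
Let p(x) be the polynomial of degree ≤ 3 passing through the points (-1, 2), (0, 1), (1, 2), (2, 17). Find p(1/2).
1/2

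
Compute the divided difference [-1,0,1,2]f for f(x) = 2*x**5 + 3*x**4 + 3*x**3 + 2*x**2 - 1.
19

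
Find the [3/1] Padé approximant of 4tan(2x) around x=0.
32*x**3/3 + 8*x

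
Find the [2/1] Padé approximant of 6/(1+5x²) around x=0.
6 - 30*x**2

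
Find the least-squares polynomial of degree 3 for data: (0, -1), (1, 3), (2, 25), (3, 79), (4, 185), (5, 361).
-74/63 + (1007/378)x + (-109/126)x² + (80/27)x³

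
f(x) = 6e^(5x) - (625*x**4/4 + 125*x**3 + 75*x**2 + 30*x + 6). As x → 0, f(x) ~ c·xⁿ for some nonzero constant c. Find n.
5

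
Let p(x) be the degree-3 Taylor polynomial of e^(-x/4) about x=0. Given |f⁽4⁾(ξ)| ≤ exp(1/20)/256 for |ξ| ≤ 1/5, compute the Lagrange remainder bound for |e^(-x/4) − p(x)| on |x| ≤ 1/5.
exp(1/20)/3840000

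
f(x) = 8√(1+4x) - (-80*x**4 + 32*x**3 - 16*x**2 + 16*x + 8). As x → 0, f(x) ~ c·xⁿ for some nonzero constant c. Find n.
5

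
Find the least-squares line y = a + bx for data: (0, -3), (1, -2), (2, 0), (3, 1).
a = -31/10, b = 7/5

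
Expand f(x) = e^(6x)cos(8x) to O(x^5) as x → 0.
1 + 6*x - 14*x**2 - 156*x**3 - 1054*x**4/3 + O(x**5)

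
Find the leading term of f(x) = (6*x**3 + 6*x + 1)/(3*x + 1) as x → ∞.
2*x**2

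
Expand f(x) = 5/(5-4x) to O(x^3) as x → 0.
1 + 4*x/5 + 16*x**2/25 + O(x**3)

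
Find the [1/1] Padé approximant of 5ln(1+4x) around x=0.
20*x/(2*x + 1)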